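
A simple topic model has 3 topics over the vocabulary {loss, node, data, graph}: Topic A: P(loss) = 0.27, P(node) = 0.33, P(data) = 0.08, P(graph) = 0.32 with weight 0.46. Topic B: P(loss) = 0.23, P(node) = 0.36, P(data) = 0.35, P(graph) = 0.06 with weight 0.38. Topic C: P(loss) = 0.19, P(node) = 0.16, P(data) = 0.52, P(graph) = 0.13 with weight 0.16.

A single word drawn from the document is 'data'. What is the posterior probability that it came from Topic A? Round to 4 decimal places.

The responsibility of component k is π_k f_k(x) divided by Σ_j π_j f_j(x).
Evaluate each component's likelihood at the observed value:
  f_A = P(data | comp) = 0.08
  f_B = P(data | comp) = 0.35
  f_C = P(data | comp) = 0.52
Prior × likelihood for each component:
  π_A·f_A = 0.46 × 0.08 = 0.0368
  π_B·f_B = 0.38 × 0.35 = 0.133
  π_C·f_C = 0.16 × 0.52 = 0.0832
Marginal: 0.0368 + 0.133 + 0.0832 = 0.253
So the posterior for Topic A is 0.0368 / 0.253 ≈ 0.1455.

0.1455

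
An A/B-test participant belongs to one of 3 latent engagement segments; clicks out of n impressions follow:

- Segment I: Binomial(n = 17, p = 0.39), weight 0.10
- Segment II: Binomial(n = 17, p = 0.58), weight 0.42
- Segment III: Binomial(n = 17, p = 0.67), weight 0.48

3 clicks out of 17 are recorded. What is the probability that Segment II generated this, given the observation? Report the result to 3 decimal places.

0.069

Posterior ∝ prior × likelihood, so P(k | x) ∝ π_k f_k(x); normalise over all components.
Component likelihoods at x = 3 clicks out of 17:
  p_I = C(17,3)·0.39^3·0.61^14 = 680·0.059319·0.000987683 = 0.0398401
  p_II = C(17,3)·0.58^3·0.42^14 = 680·0.195112·5.31484e-06 = 0.000705152
  p_III = C(17,3)·0.67^3·0.33^14 = 680·0.300763·1.81633e-07 = 3.71474e-05
Unnormalised posteriors:
  π_I·p_I = 0.10 × 0.0398401 = 0.00398401
  π_II·p_II = 0.42 × 0.000705152 = 0.000296164
  π_III·p_III = 0.48 × 3.71474e-05 = 1.78308e-05
Normaliser: 0.00398401 + 0.000296164 + 1.78308e-05 = 0.004298
P(Segment II | 3 clicks out of 17) ≈ 0.069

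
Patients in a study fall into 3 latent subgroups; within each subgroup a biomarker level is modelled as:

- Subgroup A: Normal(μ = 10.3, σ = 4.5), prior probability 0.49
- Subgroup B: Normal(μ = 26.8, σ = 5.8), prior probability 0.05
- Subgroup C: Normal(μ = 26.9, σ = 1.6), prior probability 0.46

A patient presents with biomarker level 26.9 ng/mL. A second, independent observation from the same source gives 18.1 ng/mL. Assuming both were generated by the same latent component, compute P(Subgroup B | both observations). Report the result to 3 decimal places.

0.988

By Bayes' theorem, P(k | x) = π_k f_k(x) / Σ_j π_j f_j(x).
Since both observations come from the same component, the likelihood for component k is f_k(x₁)·f_k(x₂).
  p_A = [(1/(4.5·√(2π)))·exp(−(26.9−10.3)²/(2·4.5²)) = 0.088654·exp(-6.80395) = 9.83511e-05] × [0.0197374] = 1.9412e-06
  p_B = [(1/(5.8·√(2π)))·exp(−(26.9−26.8)²/(2·5.8²)) = 0.068783·exp(-0.00015) = 0.0687729] × [0.0223306] = 0.00153574
  p_C = [(1/(1.6·√(2π)))·exp(−(26.9−26.9)²/(2·1.6²)) = 0.249339·exp(-0.00000) = 0.249339] × [6.7311e-08] = 1.67833e-08
Multiply by the mixture weights:
  π_A·p_A = 0.49 × 1.9412e-06 = 9.51188e-07
  π_B·p_B = 0.05 × 0.00153574 = 7.67871e-05
  π_C·p_C = 0.46 × 1.67833e-08 = 7.7203e-09
Evidence: 9.51188e-07 + 7.67871e-05 + 7.7203e-09 = 7.7746e-05
P(Subgroup B | x) ≈ 0.988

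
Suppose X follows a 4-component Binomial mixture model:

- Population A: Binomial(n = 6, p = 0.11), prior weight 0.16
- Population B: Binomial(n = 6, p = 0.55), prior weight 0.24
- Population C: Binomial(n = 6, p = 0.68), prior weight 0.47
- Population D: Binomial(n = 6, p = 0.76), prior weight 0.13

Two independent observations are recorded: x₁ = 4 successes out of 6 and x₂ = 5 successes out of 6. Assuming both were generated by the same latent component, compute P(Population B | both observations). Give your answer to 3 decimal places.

0.138

P(component k | x) = π_k·f_k(x) / marginal(x), where marginal(x) = Σ_j π_j·f_j(x).
Since both observations come from the same component, the likelihood for component k is f_k(x₁)·f_k(x₂).
  f_A = [0.00173957] × [8.60012e-05] = 1.49605e-07
  f_B = [0.27795] × [0.135887] = 0.0377698
  f_C = [0.328418] × [0.279155] = 0.0916796
  f_D = [0.288249] × [0.365116] = 0.105244
Unnormalised posteriors:
  π_A·f_A = 0.16 × 1.49605e-07 = 2.39368e-08
  π_B·f_B = 0.24 × 0.0377698 = 0.00906474
  π_C·f_C = 0.47 × 0.0916796 = 0.0430894
  π_D·f_D = 0.13 × 0.105244 = 0.0136818
Evidence: 2.39368e-08 + 0.00906474 + 0.0430894 + 0.0136818 = 0.0658359
P(Population B | x) ≈ 0.138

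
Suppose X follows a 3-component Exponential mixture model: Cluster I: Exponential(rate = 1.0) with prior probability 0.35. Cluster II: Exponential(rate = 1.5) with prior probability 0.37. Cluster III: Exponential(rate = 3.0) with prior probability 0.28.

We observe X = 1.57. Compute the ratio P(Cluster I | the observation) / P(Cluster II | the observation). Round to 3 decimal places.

Only the two components matter; the odds are (P(Z=i) f_i(x)) / (P(Z=j) f_j(x)).
Evaluate each component's likelihood at the observed value:
  p_I = 0.208045
  p_II = 0.14234
  p_III = 0.0270143
Odds = (0.35/0.37) × (0.208045/0.14234) = 0.945946 × 1.4616 ≈ 1.383

1.383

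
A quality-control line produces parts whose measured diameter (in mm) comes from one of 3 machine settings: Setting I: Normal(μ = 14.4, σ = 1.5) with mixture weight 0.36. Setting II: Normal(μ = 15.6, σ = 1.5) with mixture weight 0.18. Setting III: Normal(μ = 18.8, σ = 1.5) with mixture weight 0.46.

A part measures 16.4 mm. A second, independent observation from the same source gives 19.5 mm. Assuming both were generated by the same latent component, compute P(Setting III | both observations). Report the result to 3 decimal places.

0.952

Posterior ∝ prior × likelihood, so P(k | x) ∝ w_k f_k(x); normalise over all components.
Since both observations come from the same component, the likelihood for component k is f_k(x₁)·f_k(x₂).
  f_I = [0.10934] × [0.000821479] = 8.98206e-05
  f_II = [0.230703] × [0.00905531] = 0.00208908
  f_III = [0.0739472] × [0.238522] = 0.0176381
Weight by the priors:
  w_I·f_I = 0.36 × 8.98206e-05 = 3.23354e-05
  w_II·f_II = 0.18 × 0.00208908 = 0.000376035
  w_III·f_III = 0.46 × 0.0176381 = 0.00811351
Marginal: 3.23354e-05 + 0.000376035 + 0.00811351 = 0.00852188
P(Setting III | x₁,x₂) = 0.00811351 / 0.00852188 ≈ 0.952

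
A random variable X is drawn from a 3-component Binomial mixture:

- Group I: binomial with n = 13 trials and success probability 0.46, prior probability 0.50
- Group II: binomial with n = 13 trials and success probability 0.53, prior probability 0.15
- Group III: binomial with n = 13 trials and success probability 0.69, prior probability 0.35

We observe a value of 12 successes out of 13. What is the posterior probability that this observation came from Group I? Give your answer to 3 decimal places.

The responsibility of component k is P(Z=k) f_k(x) divided by Σ_j P(Z=j) f_j(x).
Component likelihoods at x = 12 successes out of 13:
  p_I = 0.000630131
  p_II = 0.00300159
  p_III = 0.0469347
Unnormalised posteriors:
  P(Z=I)·p_I = 0.50 × 0.000630131 = 0.000315066
  P(Z=II)·p_II = 0.15 × 0.00300159 = 0.000450239
  P(Z=III)·p_III = 0.35 × 0.0469347 = 0.0164271
Evidence: 0.000315066 + 0.000450239 + 0.0164271 = 0.0171925
P(Group I | x) ≈ 0.018

0.018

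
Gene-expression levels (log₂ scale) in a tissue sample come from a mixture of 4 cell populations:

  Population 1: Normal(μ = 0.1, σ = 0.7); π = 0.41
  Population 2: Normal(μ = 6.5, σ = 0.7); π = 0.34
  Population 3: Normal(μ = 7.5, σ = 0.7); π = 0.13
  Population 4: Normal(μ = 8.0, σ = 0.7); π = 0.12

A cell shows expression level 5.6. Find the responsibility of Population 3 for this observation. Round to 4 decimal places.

0.0214

The responsibility of component k is P(Z=k) f_k(x) divided by Σ_j P(Z=j) f_j(x).
Evaluate each component's likelihood at the observed value:
  p_1 = (1/(0.7·√(2π)))·exp(−(5.6−0.1)²/(2·0.7²)) = 0.569918·exp(-30.86735) = 2.24024e-14
  p_2 = (1/(0.7·√(2π)))·exp(−(5.6−6.5)²/(2·0.7²)) = 0.569918·exp(-0.82653) = 0.249376
  p_3 = (1/(0.7·√(2π)))·exp(−(5.6−7.5)²/(2·0.7²)) = 0.569918·exp(-3.68367) = 0.0143223
  p_4 = (1/(0.7·√(2π)))·exp(−(5.6−8.0)²/(2·0.7²)) = 0.569918·exp(-5.87755) = 0.0015967
Unnormalised posteriors:
  P(Z=1)·p_1 = 0.41 × 2.24024e-14 = 9.18496e-15
  P(Z=2)·p_2 = 0.34 × 0.249376 = 0.0847878
  P(Z=3)·p_3 = 0.13 × 0.0143223 = 0.0018619
  P(Z=4)·p_4 = 0.12 × 0.0015967 = 0.000191604
Marginal: 9.18496e-15 + 0.0847878 + 0.0018619 + 0.000191604 = 0.0868413
Responsibility of Population 3: 0.0018619 / 0.0868413 ≈ 0.0214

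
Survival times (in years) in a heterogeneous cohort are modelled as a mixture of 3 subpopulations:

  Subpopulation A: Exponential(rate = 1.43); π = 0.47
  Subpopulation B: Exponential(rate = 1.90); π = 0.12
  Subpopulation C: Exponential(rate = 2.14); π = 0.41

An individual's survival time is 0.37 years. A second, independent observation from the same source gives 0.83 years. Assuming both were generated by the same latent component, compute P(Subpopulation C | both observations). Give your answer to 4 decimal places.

0.3988

P(component k | x) = π_k·f_k(x) / marginal(x), where marginal(x) = Σ_j π_j·f_j(x).
Since both observations come from the same component, the likelihood for component k is f_k(x₁)·f_k(x₂).
  L_A = [1.43·e^(−1.43·0.37) = 1.43·e^(−0.5291) = 0.842463] × [0.436387] = 0.36764
  L_B = [1.90·e^(−1.90·0.37) = 1.90·e^(−0.7030) = 0.940686] × [0.392529] = 0.369246
  L_C = [2.14·e^(−2.14·0.37) = 2.14·e^(−0.7918) = 0.969481] × [0.36226] = 0.351204
Weight by the priors:
  π_A·L_A = 0.47 × 0.36764 = 0.172791
  π_B·L_B = 0.12 × 0.369246 = 0.0443095
  π_C·L_C = 0.41 × 0.351204 = 0.143994
Denominator: 0.172791 + 0.0443095 + 0.143994 = 0.361094
P(Subpopulation C | data) ≈ 0.3988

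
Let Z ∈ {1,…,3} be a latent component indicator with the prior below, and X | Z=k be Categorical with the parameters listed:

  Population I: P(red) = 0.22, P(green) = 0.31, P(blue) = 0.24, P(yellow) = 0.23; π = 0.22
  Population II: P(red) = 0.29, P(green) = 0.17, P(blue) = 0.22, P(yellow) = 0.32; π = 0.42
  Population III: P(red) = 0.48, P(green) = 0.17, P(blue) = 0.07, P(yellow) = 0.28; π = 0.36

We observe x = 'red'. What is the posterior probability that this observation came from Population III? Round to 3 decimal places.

0.504

The responsibility of component k is w_k f_k(x) divided by Σ_j w_j f_j(x).
Categorical probabilities:
  p_I = P(red | comp) = 0.22
  p_II = P(red | comp) = 0.29
  p_III = P(red | comp) = 0.48
Prior × likelihood for each component:
  w_I·p_I = 0.22 × 0.22 = 0.0484
  w_II·p_II = 0.42 × 0.29 = 0.1218
  w_III·p_III = 0.36 × 0.48 = 0.1728
Denominator: 0.0484 + 0.1218 + 0.1728 = 0.343
So the posterior for Population III is 0.1728 / 0.343 ≈ 0.504.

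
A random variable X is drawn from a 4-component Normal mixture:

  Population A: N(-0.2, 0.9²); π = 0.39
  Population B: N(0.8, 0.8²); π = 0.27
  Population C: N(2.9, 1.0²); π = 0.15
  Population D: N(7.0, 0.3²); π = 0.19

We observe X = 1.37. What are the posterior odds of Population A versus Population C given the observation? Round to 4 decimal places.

Only the two components matter; the odds are (w_i f_i(x)) / (w_j f_j(x)).
Normal densities:
  L_A = 0.0967987
  L_B = 0.386887
  L_C = 0.123763
  L_D = 4.43797e-77
0.0377515 / 0.0185644 ≈ 2.0335

2.0335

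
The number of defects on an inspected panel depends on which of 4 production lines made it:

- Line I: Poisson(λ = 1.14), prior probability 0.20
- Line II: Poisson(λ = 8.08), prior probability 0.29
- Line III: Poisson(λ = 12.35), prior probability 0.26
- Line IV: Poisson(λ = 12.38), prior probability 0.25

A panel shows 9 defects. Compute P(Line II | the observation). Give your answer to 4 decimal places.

P(component k | x) = P(Z=k)·f_k(x) / marginal(x), where marginal(x) = Σ_j P(Z=j)·f_j(x).
Component likelihoods at x = 9 defects:
  L_I = 2.86606e-06
  L_II = 0.125268
  L_III = 0.0797449
  L_IV = 0.0790965
Unnormalised posteriors:
  P(Z=I)·L_I = 0.20 × 2.86606e-06 = 5.73212e-07
  P(Z=II)·L_II = 0.29 × 0.125268 = 0.0363277
  P(Z=III)·L_III = 0.26 × 0.0797449 = 0.0207337
  P(Z=IV)·L_IV = 0.25 × 0.0790965 = 0.0197741
Denominator: 5.73212e-07 + 0.0363277 + 0.0207337 + 0.0197741 = 0.076836
So the posterior for Line II is 0.0363277 / 0.076836 ≈ 0.4728.

0.4728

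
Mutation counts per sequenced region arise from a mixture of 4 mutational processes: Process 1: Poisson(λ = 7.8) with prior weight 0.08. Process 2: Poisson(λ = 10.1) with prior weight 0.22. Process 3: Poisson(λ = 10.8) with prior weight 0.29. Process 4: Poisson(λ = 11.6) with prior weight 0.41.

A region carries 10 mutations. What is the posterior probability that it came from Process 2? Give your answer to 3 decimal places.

Apply Bayes' rule: the posterior for each component is proportional to its prior times its likelihood at x.
Poisson probabilities:
  f_1 = 0.0941209
  f_2 = 0.125048
  f_3 = 0.121365
  f_4 = 0.11143
Prior × likelihood for each component:
  w_1·f_1 = 0.08 × 0.0941209 = 0.00752967
  w_2·f_2 = 0.22 × 0.125048 = 0.0275105
  w_3·f_3 = 0.29 × 0.121365 = 0.0351959
  w_4·f_4 = 0.41 × 0.11143 = 0.0456862
Sum: 0.00752967 + 0.0275105 + 0.0351959 + 0.0456862 = 0.115922
Responsibility of Process 2: 0.0275105 / 0.115922 ≈ 0.237

0.237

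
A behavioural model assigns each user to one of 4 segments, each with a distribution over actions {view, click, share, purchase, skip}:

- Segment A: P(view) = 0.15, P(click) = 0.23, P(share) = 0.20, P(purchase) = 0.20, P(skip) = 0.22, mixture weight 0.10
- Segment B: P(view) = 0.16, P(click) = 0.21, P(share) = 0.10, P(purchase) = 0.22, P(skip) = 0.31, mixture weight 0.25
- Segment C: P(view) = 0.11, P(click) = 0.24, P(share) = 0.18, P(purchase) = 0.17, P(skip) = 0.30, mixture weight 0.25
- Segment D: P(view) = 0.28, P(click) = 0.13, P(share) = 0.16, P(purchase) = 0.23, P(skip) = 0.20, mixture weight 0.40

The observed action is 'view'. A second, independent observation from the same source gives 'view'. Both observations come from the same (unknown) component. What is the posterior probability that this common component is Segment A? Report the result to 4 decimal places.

0.0523

The responsibility of component k is w_k f_k(x) divided by Σ_j w_j f_j(x).
Since both observations come from the same component, the likelihood for component k is f_k(x₁)·f_k(x₂).
  p_A = [P(view | comp) = 0.15] × [0.15] = 0.0225
  p_B = [P(view | comp) = 0.16] × [0.16] = 0.0256
  p_C = [P(view | comp) = 0.11] × [0.11] = 0.0121
  p_D = [P(view | comp) = 0.28] × [0.28] = 0.0784
Multiply by the mixture weights:
  w_A·p_A = 0.10 × 0.0225 = 0.00225
  w_B·p_B = 0.25 × 0.0256 = 0.0064
  w_C·p_C = 0.25 × 0.0121 = 0.003025
  w_D·p_D = 0.40 × 0.0784 = 0.03136
Marginal: 0.00225 + 0.0064 + 0.003025 + 0.03136 = 0.043035
Responsibility of Segment A: 0.00225 / 0.043035 ≈ 0.0523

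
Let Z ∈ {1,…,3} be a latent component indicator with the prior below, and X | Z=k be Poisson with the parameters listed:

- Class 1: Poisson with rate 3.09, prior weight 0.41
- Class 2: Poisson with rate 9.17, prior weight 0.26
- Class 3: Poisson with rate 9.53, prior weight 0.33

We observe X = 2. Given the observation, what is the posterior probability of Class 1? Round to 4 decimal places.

0.9756

The responsibility of component k is w_k f_k(x) divided by Σ_j w_j f_j(x).
Poisson probabilities:
  L_1 = 0.217229
  L_2 = 0.00437752
  L_3 = 0.0032986
Prior × likelihood for each component:
  w_1·L_1 = 0.41 × 0.217229 = 0.0890637
  w_2·L_2 = 0.26 × 0.00437752 = 0.00113816
  w_3·L_3 = 0.33 × 0.0032986 = 0.00108854
Evidence: 0.0890637 + 0.00113816 + 0.00108854 = 0.0912904
P(Class 1 | data) = 0.0890637 / 0.0912904 ≈ 0.9756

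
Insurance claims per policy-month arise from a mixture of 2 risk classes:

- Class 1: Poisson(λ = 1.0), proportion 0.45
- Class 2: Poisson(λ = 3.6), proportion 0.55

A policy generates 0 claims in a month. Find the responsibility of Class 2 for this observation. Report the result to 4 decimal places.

The responsibility of component k is P(Z=k) f_k(x) divided by Σ_j P(Z=j) f_j(x).
Poisson probabilities:
  f_1 = e^(−1.0)·1.0^0/0! = 0.367879
  f_2 = e^(−3.6)·3.6^0/0! = 0.0273237
Multiply by the mixture weights:
  P(Z=1)·f_1 = 0.45 × 0.367879 = 0.165546
  P(Z=2)·f_2 = 0.55 × 0.0273237 = 0.015028
Denominator: 0.165546 + 0.015028 = 0.180574
So the posterior for Class 2 is 0.015028 / 0.180574 ≈ 0.0832.

0.0832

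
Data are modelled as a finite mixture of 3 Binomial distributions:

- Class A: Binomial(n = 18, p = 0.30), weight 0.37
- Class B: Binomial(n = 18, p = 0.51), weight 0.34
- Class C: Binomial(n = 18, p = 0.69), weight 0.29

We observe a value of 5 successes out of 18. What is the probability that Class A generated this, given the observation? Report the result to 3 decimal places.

P(component k | x) = P(Z=k)·f_k(x) / marginal(x), where marginal(x) = Σ_j P(Z=j)·f_j(x).
Binomial probabilities:
  L_A = 0.201725
  L_B = 0.027751
  L_C = 0.00032721
Prior × likelihood for each component:
  P(Z=A)·L_A = 0.37 × 0.201725 = 0.0746383
  P(Z=B)·L_B = 0.34 × 0.027751 = 0.00943536
  P(Z=C)·L_C = 0.29 × 0.00032721 = 9.4891e-05
Sum: 0.0746383 + 0.00943536 + 9.4891e-05 = 0.0841686
P(Class A | data) = 0.0746383 / 0.0841686 ≈ 0.887

0.887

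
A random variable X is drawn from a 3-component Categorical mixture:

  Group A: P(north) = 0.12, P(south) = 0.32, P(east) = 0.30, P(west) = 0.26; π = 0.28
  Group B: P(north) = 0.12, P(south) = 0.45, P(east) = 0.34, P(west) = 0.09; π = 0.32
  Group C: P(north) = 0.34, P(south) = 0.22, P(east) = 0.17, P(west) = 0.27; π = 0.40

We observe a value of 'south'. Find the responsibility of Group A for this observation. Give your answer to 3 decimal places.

0.279

The responsibility of component k is π_k f_k(x) divided by Σ_j π_j f_j(x).
Categorical probabilities:
  p_A = P(south | comp) = 0.32
  p_B = P(south | comp) = 0.45
  p_C = P(south | comp) = 0.22
Multiply by the mixture weights:
  π_A·p_A = 0.28 × 0.32 = 0.0896
  π_B·p_B = 0.32 × 0.45 = 0.144
  π_C·p_C = 0.40 × 0.22 = 0.088
Normaliser: 0.0896 + 0.144 + 0.088 = 0.3216
P(Group A | 'south') ≈ 0.279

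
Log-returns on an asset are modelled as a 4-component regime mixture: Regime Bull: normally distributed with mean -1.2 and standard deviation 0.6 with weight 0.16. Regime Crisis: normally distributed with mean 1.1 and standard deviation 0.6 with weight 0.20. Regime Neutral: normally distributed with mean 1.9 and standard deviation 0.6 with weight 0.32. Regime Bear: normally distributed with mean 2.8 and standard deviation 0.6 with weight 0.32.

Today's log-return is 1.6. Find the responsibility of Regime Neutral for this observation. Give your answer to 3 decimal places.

0.605

The responsibility of component k is π_k f_k(x) divided by Σ_j π_j f_j(x).
Evaluate each component's likelihood at the observed value:
  f_Bull = (1/(0.6·√(2π)))·exp(−(1.6−-1.2)²/(2·0.6²)) = 0.664904·exp(-10.88889) = 1.24101e-05
  f_Crisis = (1/(0.6·√(2π)))·exp(−(1.6−1.1)²/(2·0.6²)) = 0.664904·exp(-0.34722) = 0.469853
  f_Neutral = (1/(0.6·√(2π)))·exp(−(1.6−1.9)²/(2·0.6²)) = 0.664904·exp(-0.12500) = 0.586776
  f_Bear = (1/(0.6·√(2π)))·exp(−(1.6−2.8)²/(2·0.6²)) = 0.664904·exp(-2.00000) = 0.0899849
Weight by the priors:
  π_Bull·f_Bull = 0.16 × 1.24101e-05 = 1.98561e-06
  π_Crisis·f_Crisis = 0.20 × 0.469853 = 0.0939706
  π_Neutral·f_Neutral = 0.32 × 0.586776 = 0.187768
  π_Bear·f_Bear = 0.32 × 0.0899849 = 0.0287952
Denominator: 1.98561e-06 + 0.0939706 + 0.187768 + 0.0287952 = 0.310536
So the posterior for Regime Neutral is 0.187768 / 0.310536 ≈ 0.605.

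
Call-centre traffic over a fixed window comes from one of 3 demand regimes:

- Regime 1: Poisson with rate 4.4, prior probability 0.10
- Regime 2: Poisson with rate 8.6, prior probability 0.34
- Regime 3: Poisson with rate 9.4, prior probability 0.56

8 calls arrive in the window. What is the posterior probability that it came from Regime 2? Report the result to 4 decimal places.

0.3847

P(component k | x) = π_k·f_k(x) / marginal(x), where marginal(x) = Σ_j π_j·f_j(x).
Component likelihoods at x = 8 calls:
  L_1 = e^(−4.4)·4.4^8/8! = 0.0427765
  L_2 = e^(−8.6)·8.6^8/8! = 0.136626
  L_3 = e^(−9.4)·9.4^8/8! = 0.125065
Unnormalised posteriors:
  π_1·L_1 = 0.10 × 0.0427765 = 0.00427765
  π_2·L_2 = 0.34 × 0.136626 = 0.046453
  π_3·L_3 = 0.56 × 0.125065 = 0.0700361
Normaliser: 0.00427765 + 0.046453 + 0.0700361 = 0.120767
Responsibility of Regime 2: 0.046453 / 0.120767 ≈ 0.3847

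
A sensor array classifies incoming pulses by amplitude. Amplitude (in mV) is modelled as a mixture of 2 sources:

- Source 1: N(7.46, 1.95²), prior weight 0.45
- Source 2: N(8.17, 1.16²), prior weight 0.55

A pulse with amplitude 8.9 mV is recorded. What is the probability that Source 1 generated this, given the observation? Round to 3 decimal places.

P(component k | x) = P(Z=k)·f_k(x) / marginal(x), where marginal(x) = Σ_j P(Z=j)·f_j(x).
Normal densities:
  L_1 = (1/(1.95·√(2π)))·exp(−(8.9−7.46)²/(2·1.95²)) = 0.204586·exp(-0.27266) = 0.155761
  L_2 = (1/(1.16·√(2π)))·exp(−(8.9−8.17)²/(2·1.16²)) = 0.343916·exp(-0.19802) = 0.282134
Unnormalised posteriors:
  P(Z=1)·L_1 = 0.45 × 0.155761 = 0.0700926
  P(Z=2)·L_2 = 0.55 × 0.282134 = 0.155174
Sum: 0.0700926 + 0.155174 = 0.225266
Responsibility of Source 1: 0.0700926 / 0.225266 ≈ 0.311

0.311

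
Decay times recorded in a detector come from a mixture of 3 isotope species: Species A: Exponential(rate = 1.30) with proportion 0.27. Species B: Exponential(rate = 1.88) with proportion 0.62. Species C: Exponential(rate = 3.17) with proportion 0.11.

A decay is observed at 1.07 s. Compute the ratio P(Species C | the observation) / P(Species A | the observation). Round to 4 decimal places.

0.1343

Posterior odds = (w_i f_i(x)) / (w_j f_j(x)); the normalising sum cancels.
Exponential densities:
  p_A = 1.30·e^(−1.30·1.07) = 1.30·e^(−1.3910) = 0.323474
  p_B = 1.88·e^(−1.88·1.07) = 1.88·e^(−2.0116) = 0.251496
  p_C = 3.17·e^(−3.17·1.07) = 3.17·e^(−3.3919) = 0.106654
0.0117319 / 0.0873381 ≈ 0.1343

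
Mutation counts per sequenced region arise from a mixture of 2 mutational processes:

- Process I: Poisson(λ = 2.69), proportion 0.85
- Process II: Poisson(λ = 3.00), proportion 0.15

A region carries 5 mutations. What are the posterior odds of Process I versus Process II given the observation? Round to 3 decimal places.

4.478

Only the two components matter; the odds are (w_i f_i(x)) / (w_j f_j(x)).
Poisson probabilities:
  p_I = 0.0796761
  p_II = 0.100819
Odds = (0.85/0.15) × (0.0796761/0.100819) = 5.66667 × 0.79029 ≈ 4.478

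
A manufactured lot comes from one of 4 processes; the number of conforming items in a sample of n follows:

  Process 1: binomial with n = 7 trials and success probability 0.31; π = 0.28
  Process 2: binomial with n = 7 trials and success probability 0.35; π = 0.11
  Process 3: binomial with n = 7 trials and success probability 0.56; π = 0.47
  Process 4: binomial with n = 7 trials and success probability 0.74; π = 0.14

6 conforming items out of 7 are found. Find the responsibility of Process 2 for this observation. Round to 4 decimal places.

0.0104

Apply Bayes' rule: the posterior for each component is proportional to its prior times its likelihood at x.
Binomial probabilities:
  f_1 = 0.00428664
  f_2 = 0.00836411
  f_3 = 0.0949902
  f_4 = 0.298856
Prior × likelihood for each component:
  w_1·f_1 = 0.28 × 0.00428664 = 0.00120026
  w_2·f_2 = 0.11 × 0.00836411 = 0.000920052
  w_3·f_3 = 0.47 × 0.0949902 = 0.0446454
  w_4·f_4 = 0.14 × 0.298856 = 0.0418398
Evidence: 0.00120026 + 0.000920052 + 0.0446454 + 0.0418398 = 0.0886055
So the posterior for Process 2 is 0.000920052 / 0.0886055 ≈ 0.0104.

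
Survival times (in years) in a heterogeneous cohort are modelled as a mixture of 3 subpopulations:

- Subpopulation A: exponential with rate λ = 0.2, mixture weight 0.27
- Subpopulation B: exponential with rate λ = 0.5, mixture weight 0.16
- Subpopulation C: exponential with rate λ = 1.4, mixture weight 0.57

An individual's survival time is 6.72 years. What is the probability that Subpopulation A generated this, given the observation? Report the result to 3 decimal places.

0.832

Apply Bayes' rule: the posterior for each component is proportional to its prior times its likelihood at x.
Evaluate each component's likelihood at the observed value:
  p_A = 0.2·e^(−0.2·6.72) = 0.2·e^(−1.3440) = 0.0521601
  p_B = 0.5·e^(−0.5·6.72) = 0.5·e^(−3.3600) = 0.0173676
  p_C = 1.4·e^(−1.4·6.72) = 1.4·e^(−9.4080) = 0.000114891
Prior × likelihood for each component:
  π_A·p_A = 0.27 × 0.0521601 = 0.0140832
  π_B·p_B = 0.16 × 0.0173676 = 0.00277882
  π_C·p_C = 0.57 × 0.000114891 = 6.54878e-05
Normaliser: 0.0140832 + 0.00277882 + 6.54878e-05 = 0.0169275
Responsibility of Subpopulation A: 0.0140832 / 0.0169275 ≈ 0.832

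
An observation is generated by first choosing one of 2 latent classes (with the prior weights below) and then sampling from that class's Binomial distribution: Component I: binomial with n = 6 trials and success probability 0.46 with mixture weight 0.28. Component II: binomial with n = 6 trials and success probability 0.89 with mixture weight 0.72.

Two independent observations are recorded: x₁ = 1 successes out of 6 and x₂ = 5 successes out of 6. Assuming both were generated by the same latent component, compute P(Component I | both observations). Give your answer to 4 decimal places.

Posterior ∝ prior × likelihood, so P(k | x) ∝ π_k f_k(x); normalise over all components.
Since both observations come from the same component, the likelihood for component k is f_k(x₁)·f_k(x₂).
  p_I = [0.12673] × [0.066732] = 0.00845692
  p_II = [8.60012e-05] × [0.368548] = 3.16956e-05
Multiply by the mixture weights:
  π_I·p_I = 0.28 × 0.00845692 = 0.00236794
  π_II·p_II = 0.72 × 3.16956e-05 = 2.28208e-05
Sum: 0.00236794 + 2.28208e-05 = 0.00239076
P(Component I | x) = 0.00236794 / 0.00239076 ≈ 0.9905

0.9905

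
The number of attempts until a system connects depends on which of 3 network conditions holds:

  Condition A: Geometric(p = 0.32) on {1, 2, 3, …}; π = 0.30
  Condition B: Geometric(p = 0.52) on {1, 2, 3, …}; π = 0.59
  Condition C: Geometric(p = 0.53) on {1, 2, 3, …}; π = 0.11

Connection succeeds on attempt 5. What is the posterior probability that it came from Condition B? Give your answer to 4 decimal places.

0.4107

P(component k | x) = w_k·f_k(x) / marginal(x), where marginal(x) = Σ_j w_j·f_j(x).
Evaluate each component's likelihood at the observed value:
  L_A = 0.32·(1−0.32)^4 = 0.32·0.213814 = 0.0684204
  L_B = 0.52·(1−0.52)^4 = 0.52·0.0530842 = 0.0276038
  L_C = 0.53·(1−0.53)^4 = 0.53·0.0487968 = 0.0258623
Unnormalised posteriors:
  w_A·L_A = 0.30 × 0.0684204 = 0.0205261
  w_B·L_B = 0.59 × 0.0276038 = 0.0162862
  w_C·L_C = 0.11 × 0.0258623 = 0.00284485
Denominator: 0.0205261 + 0.0162862 + 0.00284485 = 0.0396572
So the posterior for Condition B is 0.0162862 / 0.0396572 ≈ 0.4107.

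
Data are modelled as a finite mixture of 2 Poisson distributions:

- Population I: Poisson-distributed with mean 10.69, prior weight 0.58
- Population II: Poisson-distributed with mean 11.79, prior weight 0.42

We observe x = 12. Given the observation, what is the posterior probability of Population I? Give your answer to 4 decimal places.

0.5616

Posterior ∝ prior × likelihood, so P(k | x) ∝ P(Z=k) f_k(x); normalise over all components.
Component likelihoods at x = 12:
  p_I = e^(−10.69)·10.69^12/12! = 0.105874
  p_II = e^(−11.79)·11.79^12/12! = 0.114155
Prior × likelihood for each component:
  P(Z=I)·p_I = 0.58 × 0.105874 = 0.0614067
  P(Z=II)·p_II = 0.42 × 0.114155 = 0.0479453
Normaliser: 0.0614067 + 0.0479453 = 0.109352
So the posterior for Population I is 0.0614067 / 0.109352 ≈ 0.5616.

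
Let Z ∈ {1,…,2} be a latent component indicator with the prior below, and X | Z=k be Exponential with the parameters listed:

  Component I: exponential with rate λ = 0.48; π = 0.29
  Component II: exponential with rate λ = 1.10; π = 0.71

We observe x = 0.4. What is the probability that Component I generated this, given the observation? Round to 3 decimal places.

By Bayes' theorem, P(k | x) = π_k f_k(x) / Σ_j π_j f_j(x).
Component likelihoods at x = 0.4:
  p_I = 0.48·e^(−0.48·0.4) = 0.48·e^(−0.1920) = 0.396147
  p_II = 1.10·e^(−1.10·0.4) = 1.10·e^(−0.4400) = 0.70844
Weight by the priors:
  π_I·p_I = 0.29 × 0.396147 = 0.114883
  π_II·p_II = 0.71 × 0.70844 = 0.502992
Denominator: 0.114883 + 0.502992 = 0.617875
P(Component I | data) = 0.114883 / 0.617875 ≈ 0.186

0.186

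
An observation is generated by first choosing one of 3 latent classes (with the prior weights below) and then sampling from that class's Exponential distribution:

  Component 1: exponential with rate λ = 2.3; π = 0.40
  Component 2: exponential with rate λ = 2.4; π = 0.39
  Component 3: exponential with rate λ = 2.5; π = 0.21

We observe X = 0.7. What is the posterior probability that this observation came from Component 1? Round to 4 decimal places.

0.4090

By Bayes' theorem, P(k | x) = π_k f_k(x) / Σ_j π_j f_j(x).
Exponential densities:
  f_1 = 0.459742
  f_2 = 0.447298
  f_3 = 0.434435
Multiply by the mixture weights:
  π_1·f_1 = 0.40 × 0.459742 = 0.183897
  π_2·f_2 = 0.39 × 0.447298 = 0.174446
  π_3·f_3 = 0.21 × 0.434435 = 0.0912313
Sum: 0.183897 + 0.174446 + 0.0912313 = 0.449574
So the posterior for Component 1 is 0.183897 / 0.449574 ≈ 0.4090.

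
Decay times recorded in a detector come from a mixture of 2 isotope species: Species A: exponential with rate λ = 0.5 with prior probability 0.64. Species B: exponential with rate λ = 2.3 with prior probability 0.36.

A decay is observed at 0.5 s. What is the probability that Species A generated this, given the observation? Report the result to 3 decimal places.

P(component k | x) = w_k·f_k(x) / marginal(x), where marginal(x) = Σ_j w_j·f_j(x).
Component likelihoods at x = 0.5 s:
  f_A = 0.3894
  f_B = 0.728265
Weight by the priors:
  w_A·f_A = 0.64 × 0.3894 = 0.249216
  w_B·f_B = 0.36 × 0.728265 = 0.262175
Normaliser: 0.249216 + 0.262175 = 0.511391
So the posterior for Species A is 0.249216 / 0.511391 ≈ 0.487.

0.487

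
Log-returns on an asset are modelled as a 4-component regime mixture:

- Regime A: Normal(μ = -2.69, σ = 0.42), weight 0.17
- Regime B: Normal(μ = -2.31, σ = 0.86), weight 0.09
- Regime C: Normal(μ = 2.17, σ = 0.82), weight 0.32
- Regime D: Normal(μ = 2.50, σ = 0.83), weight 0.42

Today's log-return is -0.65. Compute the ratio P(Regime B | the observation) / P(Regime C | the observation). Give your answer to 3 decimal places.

15.401

Posterior odds = (w_i f_i(x)) / (w_j f_j(x)); the normalising sum cancels.
Evaluate each component's likelihood at the observed value:
  L_A = 7.15745e-06
  L_B = 0.0720054
  L_C = 0.00131498
  L_D = 0.00035824
Posterior odds = (w_B·L_B) / (w_C·L_C) = (0.09·0.0720054) / (0.32·0.00131498) = 0.00648048 / 0.000420794 ≈ 15.401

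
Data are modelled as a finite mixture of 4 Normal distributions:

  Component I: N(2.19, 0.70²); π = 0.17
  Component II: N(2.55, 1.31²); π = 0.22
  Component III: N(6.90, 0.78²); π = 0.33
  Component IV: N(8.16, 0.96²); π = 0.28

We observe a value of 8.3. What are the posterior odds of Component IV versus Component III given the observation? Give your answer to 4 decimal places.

3.4151

Since P(k|x) ∝ π_k f_k(x), the posterior odds are π_i f_i(x) / (π_j f_j(x)).
Normal densities:
  p_I = (1/(0.70·√(2π)))·exp(−(8.3−2.19)²/(2·0.70²)) = 0.569918·exp(-38.09398) = 1.62857e-17
  p_II = (1/(1.31·√(2π)))·exp(−(8.3−2.55)²/(2·1.31²)) = 0.304536·exp(-9.63303) = 1.99556e-05
  p_III = (1/(0.78·√(2π)))·exp(−(8.3−6.90)²/(2·0.78²)) = 0.511464·exp(-1.61078) = 0.102155
  p_IV = (1/(0.96·√(2π)))·exp(−(8.3−8.16)²/(2·0.96²)) = 0.415565·exp(-0.01063) = 0.411169
Posterior odds = (π_IV·p_IV) / (π_III·p_III) = (0.28·0.411169) / (0.33·0.102155) = 0.115127 / 0.0337113 ≈ 3.4151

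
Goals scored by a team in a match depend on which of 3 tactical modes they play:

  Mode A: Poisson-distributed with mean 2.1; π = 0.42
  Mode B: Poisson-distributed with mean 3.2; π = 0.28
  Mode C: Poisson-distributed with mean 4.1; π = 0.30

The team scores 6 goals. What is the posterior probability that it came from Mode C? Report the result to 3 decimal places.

0.586

P(component k | x) = π_k·f_k(x) / marginal(x), where marginal(x) = Σ_j π_j·f_j(x).
Evaluate each component's likelihood at the observed value:
  f_A = e^(−2.1)·2.1^6/6! = 0.014587
  f_B = e^(−3.2)·3.2^6/6! = 0.060789
  f_C = e^(−4.1)·4.1^6/6! = 0.109336
Multiply by the mixture weights:
  π_A·f_A = 0.42 × 0.014587 = 0.00612652
  π_B·f_B = 0.28 × 0.060789 = 0.0170209
  π_C·f_C = 0.30 × 0.109336 = 0.0328008
Sum: 0.00612652 + 0.0170209 + 0.0328008 = 0.0559483
P(Mode C | x) ≈ 0.586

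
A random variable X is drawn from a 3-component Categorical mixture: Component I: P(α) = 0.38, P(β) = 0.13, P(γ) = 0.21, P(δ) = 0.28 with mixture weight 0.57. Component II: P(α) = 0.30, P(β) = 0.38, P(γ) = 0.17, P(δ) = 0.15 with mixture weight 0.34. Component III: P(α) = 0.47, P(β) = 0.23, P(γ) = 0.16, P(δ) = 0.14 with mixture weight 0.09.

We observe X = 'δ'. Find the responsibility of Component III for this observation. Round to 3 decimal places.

0.056

P(component k | x) = π_k·f_k(x) / marginal(x), where marginal(x) = Σ_j π_j·f_j(x).
Evaluate each component's likelihood at the observed value:
  L_I = 0.28
  L_II = 0.15
  L_III = 0.14
Multiply by the mixture weights:
  π_I·L_I = 0.57 × 0.28 = 0.1596
  π_II·L_II = 0.34 × 0.15 = 0.051
  π_III·L_III = 0.09 × 0.14 = 0.0126
Denominator: 0.1596 + 0.051 + 0.0126 = 0.2232
P(Component III | 'δ') ≈ 0.056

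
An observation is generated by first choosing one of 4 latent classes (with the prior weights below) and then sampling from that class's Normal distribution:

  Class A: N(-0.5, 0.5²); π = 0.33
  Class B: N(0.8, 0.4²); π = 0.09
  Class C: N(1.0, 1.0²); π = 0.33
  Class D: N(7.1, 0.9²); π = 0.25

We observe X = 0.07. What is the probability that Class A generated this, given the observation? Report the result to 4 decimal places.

0.5731

Apply Bayes' rule: the posterior for each component is proportional to its prior times its likelihood at x.
Component likelihoods at x = 0.07:
  f_A = 0.416616
  f_B = 0.188631
  f_C = 0.258881
  f_D = 2.49899e-14
Multiply by the mixture weights:
  w_A·f_A = 0.33 × 0.416616 = 0.137483
  w_B·f_B = 0.09 × 0.188631 = 0.0169768
  w_C·f_C = 0.33 × 0.258881 = 0.0854306
  w_D·f_D = 0.25 × 2.49899e-14 = 6.24746e-15
Normaliser: 0.137483 + 0.0169768 + 0.0854306 + 6.24746e-15 = 0.239891
P(Class A | the observation) ≈ 0.5731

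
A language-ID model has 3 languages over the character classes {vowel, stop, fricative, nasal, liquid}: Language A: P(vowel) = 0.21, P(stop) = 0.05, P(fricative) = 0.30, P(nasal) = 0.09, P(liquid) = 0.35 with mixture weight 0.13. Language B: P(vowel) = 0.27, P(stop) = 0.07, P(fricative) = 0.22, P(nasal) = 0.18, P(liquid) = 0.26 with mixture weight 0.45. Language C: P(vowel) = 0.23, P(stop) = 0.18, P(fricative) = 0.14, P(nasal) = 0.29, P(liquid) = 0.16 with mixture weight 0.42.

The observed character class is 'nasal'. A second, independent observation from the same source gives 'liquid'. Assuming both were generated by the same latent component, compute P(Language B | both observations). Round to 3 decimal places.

The responsibility of component k is P(Z=k) f_k(x) divided by Σ_j P(Z=j) f_j(x).
Since both observations come from the same component, the likelihood for component k is f_k(x₁)·f_k(x₂).
  p_A = [P(nasal | comp) = 0.09] × [0.35] = 0.0315
  p_B = [P(nasal | comp) = 0.18] × [0.26] = 0.0468
  p_C = [P(nasal | comp) = 0.29] × [0.16] = 0.0464
Unnormalised posteriors:
  P(Z=A)·p_A = 0.13 × 0.0315 = 0.004095
  P(Z=B)·p_B = 0.45 × 0.0468 = 0.02106
  P(Z=C)·p_C = 0.42 × 0.0464 = 0.019488
Evidence: 0.004095 + 0.02106 + 0.019488 = 0.044643
So the posterior for Language B is 0.02106 / 0.044643 ≈ 0.472.

0.472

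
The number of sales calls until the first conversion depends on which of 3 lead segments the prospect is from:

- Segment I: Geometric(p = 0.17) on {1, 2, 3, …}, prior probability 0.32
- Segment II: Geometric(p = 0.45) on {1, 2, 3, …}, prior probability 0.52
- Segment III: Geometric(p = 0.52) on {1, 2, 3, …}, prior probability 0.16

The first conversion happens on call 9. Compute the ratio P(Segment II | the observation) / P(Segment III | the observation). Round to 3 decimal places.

8.357

Only the two components matter; the odds are (π_i f_i(x)) / (π_j f_j(x)).
Component likelihoods at x = 9:
  f_I = 0.17·(1−0.17)^8 = 0.17·0.225229 = 0.038289
  f_II = 0.45·(1−0.45)^8 = 0.45·0.00837339 = 0.00376803
  f_III = 0.52·(1−0.52)^8 = 0.52·0.00281793 = 0.00146532
Odds = (0.52/0.16) × (0.00376803/0.00146532) = 3.25 × 2.57147 ≈ 8.357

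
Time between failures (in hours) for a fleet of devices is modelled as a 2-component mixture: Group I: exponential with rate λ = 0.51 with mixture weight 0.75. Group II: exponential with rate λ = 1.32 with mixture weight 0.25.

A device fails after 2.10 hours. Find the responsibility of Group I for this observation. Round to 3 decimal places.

0.864

P(component k | x) = π_k·f_k(x) / marginal(x), where marginal(x) = Σ_j π_j·f_j(x).
Component likelihoods at x = 2.10 hours:
  L_I = 0.174759
  L_II = 0.0825486
Prior × likelihood for each component:
  π_I·L_I = 0.75 × 0.174759 = 0.13107
  π_II·L_II = 0.25 × 0.0825486 = 0.0206371
Sum: 0.13107 + 0.0206371 = 0.151707
P(Group I | data) ≈ 0.864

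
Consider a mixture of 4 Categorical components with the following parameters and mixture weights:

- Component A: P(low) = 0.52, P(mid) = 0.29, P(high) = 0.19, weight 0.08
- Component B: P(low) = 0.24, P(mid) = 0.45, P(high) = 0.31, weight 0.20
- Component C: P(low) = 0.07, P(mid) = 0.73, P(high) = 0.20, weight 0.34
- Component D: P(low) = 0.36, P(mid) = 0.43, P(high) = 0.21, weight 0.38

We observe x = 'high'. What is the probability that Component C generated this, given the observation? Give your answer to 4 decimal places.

Apply Bayes' rule: the posterior for each component is proportional to its prior times its likelihood at x.
Component likelihoods at x = 'high':
  p_A = P(high | comp) = 0.19
  p_B = P(high | comp) = 0.31
  p_C = P(high | comp) = 0.20
  p_D = P(high | comp) = 0.21
Weight by the priors:
  P(Z=A)·p_A = 0.08 × 0.19 = 0.0152
  P(Z=B)·p_B = 0.20 × 0.31 = 0.062
  P(Z=C)·p_C = 0.34 × 0.2 = 0.068
  P(Z=D)·p_D = 0.38 × 0.21 = 0.0798
Denominator: 0.0152 + 0.062 + 0.068 + 0.0798 = 0.225
P(Component C | x) ≈ 0.3022

0.3022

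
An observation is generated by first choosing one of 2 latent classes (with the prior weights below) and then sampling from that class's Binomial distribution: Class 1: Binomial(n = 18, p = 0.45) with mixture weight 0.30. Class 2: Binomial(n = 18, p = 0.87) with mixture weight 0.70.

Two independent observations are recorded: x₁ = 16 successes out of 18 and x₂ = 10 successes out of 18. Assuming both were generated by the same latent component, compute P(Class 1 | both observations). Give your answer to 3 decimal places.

0.028

Posterior ∝ prior × likelihood, so P(k | x) ∝ π_k f_k(x); normalise over all components.
Since both observations come from the same component, the likelihood for component k is f_k(x₁)·f_k(x₂).
  f_1 = [0.000130863] × [0.124763] = 1.63268e-05
  f_2 = [0.278539] × [0.000886741] = 0.000246992
Weight by the priors:
  π_1·f_1 = 0.30 × 1.63268e-05 = 4.89804e-06
  π_2·f_2 = 0.70 × 0.000246992 = 0.000172894
Normaliser: 4.89804e-06 + 0.000172894 = 0.000177792
Responsibility of Class 1: 4.89804e-06 / 0.000177792 ≈ 0.028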